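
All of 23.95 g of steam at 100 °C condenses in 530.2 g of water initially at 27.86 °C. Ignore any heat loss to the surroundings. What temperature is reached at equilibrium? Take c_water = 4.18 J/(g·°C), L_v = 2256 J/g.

T_f ≈ 54.3 °C

Sum of m c ΔT and latent-heat terms is zero:
latent heat released on condensation: 23.95×2256 = 54031
  condensed water 100 °C→T: 100.11(T − 100)
  water warms: 530.2×4.18×(T − 27.86) = 2216.2(T − 27.86)
2316.3 T = 54031 + 10011 + 61744 = 125787
T ≈ 54.30 °C, under the boiling point, so the assumption holds.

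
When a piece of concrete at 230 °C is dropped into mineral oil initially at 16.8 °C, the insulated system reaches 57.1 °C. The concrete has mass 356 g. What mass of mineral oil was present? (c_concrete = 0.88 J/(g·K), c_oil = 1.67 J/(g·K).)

m ≈ 805 g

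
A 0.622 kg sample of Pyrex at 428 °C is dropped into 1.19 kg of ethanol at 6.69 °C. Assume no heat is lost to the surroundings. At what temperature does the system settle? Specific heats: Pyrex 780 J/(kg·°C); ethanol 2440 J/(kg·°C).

T_f ≈ 67.0 °C

Net heat exchanged in the isolated system is zero:
0.622*780*(T − 428) + 1.19*2440*(T − 6.69) = 0
485.16(T − 428) + 2903.6(T − 6.69) = 0
(485.16 + 2903.6) T = 485.16*428 + 2903.6*6.69
T = 227074 / 3388.8 = 67 °C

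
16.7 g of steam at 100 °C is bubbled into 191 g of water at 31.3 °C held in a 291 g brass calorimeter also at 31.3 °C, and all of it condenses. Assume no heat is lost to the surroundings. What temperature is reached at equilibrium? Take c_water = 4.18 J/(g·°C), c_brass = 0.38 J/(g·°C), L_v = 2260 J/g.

T_f ≈ 74.8 °C

Let T be the final temperature. ΣQ_i = 0:
steam→water at 100 °C releases m L_v = 16.7·2260 = 37742; condensate cools 100→T: 16.7·4.18·(T − 100) = 69.81(T − 100); original water: 798.38(T − 31.3); cup: 110.58(T − 31.3)
978.77 T = 37742 + 6980.6 + 28450 = 73173
T ≈ 74.76 °C (< 100 °C, so full condensation is consistent).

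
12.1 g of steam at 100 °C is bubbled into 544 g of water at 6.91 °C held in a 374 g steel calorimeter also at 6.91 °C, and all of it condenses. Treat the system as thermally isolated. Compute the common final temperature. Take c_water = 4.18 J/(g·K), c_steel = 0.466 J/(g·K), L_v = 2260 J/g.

Net heat exchanged in the isolated system is zero:
condense steam: −12.1×2260 = −27346; condensed water 100 °C→T: 50.58(T − 100); water warms: 544×4.18×(T − 6.91) = 2273.9(T − 6.91); cup: 174.28(T − 6.91)
2498.8 T = 27346 + 5057.8 + 16917 = 49321
T ≈ 19.74 °C (< 100 °C, so full condensation is consistent).

T_f ≈ 19.7 °C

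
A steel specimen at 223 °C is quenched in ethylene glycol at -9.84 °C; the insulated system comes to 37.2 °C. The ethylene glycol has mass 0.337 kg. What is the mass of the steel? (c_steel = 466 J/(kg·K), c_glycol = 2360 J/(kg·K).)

m ≈ 0.432 kg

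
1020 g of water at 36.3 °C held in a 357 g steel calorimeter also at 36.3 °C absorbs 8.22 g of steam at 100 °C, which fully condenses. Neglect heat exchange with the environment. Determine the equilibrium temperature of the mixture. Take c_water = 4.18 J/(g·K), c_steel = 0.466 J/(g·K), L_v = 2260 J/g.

T_f ≈ 41.0 °C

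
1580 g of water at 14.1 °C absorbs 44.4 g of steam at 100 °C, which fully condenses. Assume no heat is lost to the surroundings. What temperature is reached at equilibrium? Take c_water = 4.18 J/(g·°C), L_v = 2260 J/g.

T_f ≈ 31.2 °C

Energy balance with sensible and latent terms:
condense steam: −44.4·2260 = −100344
  condensate cools 100→T: 44.4·4.18·(T − 100) = 185.59(T − 100)
  original water: 6604.4(T − 14.1)
6790 T = 100344 + 18559 + 93122 = 212025
T ≈ 31.23 °C (< 100 °C, so full condensation is consistent).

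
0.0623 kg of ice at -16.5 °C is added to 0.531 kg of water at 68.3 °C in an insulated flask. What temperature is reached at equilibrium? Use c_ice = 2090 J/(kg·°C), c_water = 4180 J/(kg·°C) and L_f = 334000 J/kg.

Let T be the final temperature. ΣQ_i = 0:
warm ice to 0 °C: 0.0623×2090×(0 − (-16.5)) = 2148.4; latent heat to melt: 0.0623×334000 = 20808; warm the meltwater: 260.41 T; water: 2219.6(T − 68.3)
2480 T = 151597 − 22957 = 128641
T ≈ 51.87 °C — above 0 °C, consistent with complete melting.

T_f ≈ 51.9 °C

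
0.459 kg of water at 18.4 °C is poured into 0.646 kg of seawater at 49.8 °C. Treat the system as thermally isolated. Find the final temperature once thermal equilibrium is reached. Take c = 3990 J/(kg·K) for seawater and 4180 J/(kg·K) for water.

Energy conservation, ΣQ = 0:
0.646·3990·(T − 49.8) + 0.459·4180·(T − 18.4) = 0
2577.5(T − 49.8) + 1918.6(T − 18.4) = 0
4496.2 T = 163664
T ≈ 36.40 °C

T_f ≈ 36.4 °C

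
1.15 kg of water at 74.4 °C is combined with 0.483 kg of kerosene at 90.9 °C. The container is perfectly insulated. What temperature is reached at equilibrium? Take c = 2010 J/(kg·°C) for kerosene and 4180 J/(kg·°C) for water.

T_f ≈ 77.2 °C

T_f is the heat-capacity-weighted average of the initial temperatures:
T_f = (970.83·90.9 + 4807·74.4) / (970.83 + 4807)
    = 445889 / 5777.8 ≈ 77.17 °C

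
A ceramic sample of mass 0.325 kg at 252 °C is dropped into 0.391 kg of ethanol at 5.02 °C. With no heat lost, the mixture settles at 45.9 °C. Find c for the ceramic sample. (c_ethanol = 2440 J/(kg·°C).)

c ≈ 582 J/(kg·°C)

m_s c (T_s − T_f) = m_ethanol c_ethanol (T_f − T_0):
0.325·c·(252 − 45.9) = 0.391·2440·(45.9 − 5.02)
66.98 c = 39001  ⇒  c ≈ 582.3 J/(kg·°C)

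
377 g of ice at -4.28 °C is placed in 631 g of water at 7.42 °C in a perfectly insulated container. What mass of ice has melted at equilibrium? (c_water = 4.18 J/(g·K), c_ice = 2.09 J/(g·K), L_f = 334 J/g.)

m_melted ≈ 48.5 g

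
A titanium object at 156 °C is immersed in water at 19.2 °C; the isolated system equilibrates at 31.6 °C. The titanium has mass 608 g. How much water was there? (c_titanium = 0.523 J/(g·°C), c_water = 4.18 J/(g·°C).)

m ≈ 763 g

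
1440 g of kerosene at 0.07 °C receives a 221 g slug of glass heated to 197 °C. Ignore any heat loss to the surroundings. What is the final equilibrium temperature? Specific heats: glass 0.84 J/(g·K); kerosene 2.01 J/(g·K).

Net heat exchanged in the isolated system is zero:
221×0.84×(T − 197) + 1440×2.01×(T − 0.07) = 0
185.64(T − 197) + 2894.4(T − 0.07) = 0
(185.64 + 2894.4) T = 185.64×197 + 2894.4×0.07
T ≈ 11.94 °C

T_f ≈ 11.9 °C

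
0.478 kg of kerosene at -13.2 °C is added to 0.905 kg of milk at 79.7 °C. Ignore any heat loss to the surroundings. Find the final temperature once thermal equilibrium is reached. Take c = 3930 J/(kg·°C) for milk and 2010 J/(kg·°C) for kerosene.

Taking heat into each body as positive, Σ m c ΔT = 0:
0.905×3930×(T − 79.7) + 0.478×2010×(T − (-13.2)) = 0
3556.7(T − 79.7) + 960.78(T − (-13.2)) = 0
4517.4 T = 270783
T = 270783 / 4517.4 = 59.9 °C

T_f ≈ 59.9 °C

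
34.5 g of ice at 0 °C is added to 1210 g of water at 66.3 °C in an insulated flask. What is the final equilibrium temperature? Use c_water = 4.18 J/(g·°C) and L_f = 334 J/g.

Taking heat into each body as positive, Σ m c ΔT = 0:
latent heat to melt: 34.5×334 = 11523
  warm the meltwater: 144.21 T
  water cools: 1210×4.18×(T − 66.3) = 5057.8(T − 66.3)
5202 T = 335332 − 11523 = 323809
T ≈ 62.25 °C — above 0 °C, consistent with complete melting.

T_f ≈ 62.2 °C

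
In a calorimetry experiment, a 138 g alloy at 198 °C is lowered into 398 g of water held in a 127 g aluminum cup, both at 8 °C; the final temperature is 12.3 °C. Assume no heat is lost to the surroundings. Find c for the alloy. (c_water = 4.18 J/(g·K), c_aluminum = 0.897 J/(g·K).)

Net heat exchanged in the isolated system is zero:
138·c·(12.3 − 198) + 398·4.18·(12.3 − 8) + 127·0.897·(12.3 − 8) = 0
-25627 c = -7643.5
c = -7643.5/-25627 ≈ 0.2983 J/(g·K)

c ≈ 0.298 J/(g·K)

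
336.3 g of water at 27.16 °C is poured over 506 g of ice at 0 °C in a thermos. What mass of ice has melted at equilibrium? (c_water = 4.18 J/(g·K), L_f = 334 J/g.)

m_melted ≈ 114 g

Cooling the water to 0 °C releases 336.3·4.18·27.16 = 38180 J.
Melting all 506 g of ice would need 506·334 = 169004 J.
That's not enough to melt it all — equilibrium is at 0 °C with ice remaining.
Mass melted = 38180/334 ≈ 114.3 g.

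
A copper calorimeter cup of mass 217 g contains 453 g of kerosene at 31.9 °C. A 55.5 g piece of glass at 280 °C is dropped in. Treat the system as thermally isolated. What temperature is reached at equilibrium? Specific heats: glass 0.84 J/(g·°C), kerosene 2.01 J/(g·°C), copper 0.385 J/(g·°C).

T_f ≈ 43.0 °C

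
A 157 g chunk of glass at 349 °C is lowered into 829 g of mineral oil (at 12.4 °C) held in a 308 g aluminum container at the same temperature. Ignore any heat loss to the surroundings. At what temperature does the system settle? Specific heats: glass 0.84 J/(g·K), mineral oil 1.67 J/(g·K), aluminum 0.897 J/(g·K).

T_f ≈ 37.2 °C

With ΣQ=0 the equilibrium temperature is the m·c-weighted mean:
T_f = (131.88×349 + 1384.4×12.4 + 276.28×12.4) / (131.88 + 1384.4 + 276.28)
    = 66619 / 1792.6 ≈ 37.16 °C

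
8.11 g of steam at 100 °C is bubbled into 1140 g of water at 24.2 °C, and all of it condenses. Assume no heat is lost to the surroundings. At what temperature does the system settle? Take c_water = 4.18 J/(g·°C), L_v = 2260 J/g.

T_f ≈ 28.6 °C

Conservation of energy gives ΣQ = 0:
steam→water at 100 °C releases m L_v = 8.11·2260 = 18329; condensate cools 100→T: 8.11·4.18·(T − 100) = 33.9(T − 100); water warms: 1140·4.18·(T − 24.2) = 4765.2(T − 24.2)
4799.1 T = 18329 + 3390 + 115318 = 137036
T ≈ 28.55 °C (< 100 °C, so full condensation is consistent).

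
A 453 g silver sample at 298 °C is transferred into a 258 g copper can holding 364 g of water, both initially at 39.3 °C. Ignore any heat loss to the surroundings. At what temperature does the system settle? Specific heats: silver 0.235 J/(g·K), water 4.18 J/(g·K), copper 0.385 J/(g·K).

T_f ≈ 55.2 °C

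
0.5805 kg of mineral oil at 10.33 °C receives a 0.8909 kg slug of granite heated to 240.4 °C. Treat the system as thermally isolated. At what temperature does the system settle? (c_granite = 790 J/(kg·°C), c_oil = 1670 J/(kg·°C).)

T_f is the heat-capacity-weighted average of the initial temperatures:
T_f = (703.81·240.4 + 969.44·10.33) / (703.81 + 969.44)
    = 179210 / 1673.2 ≈ 107.10 °C

T_f ≈ 107.1 °C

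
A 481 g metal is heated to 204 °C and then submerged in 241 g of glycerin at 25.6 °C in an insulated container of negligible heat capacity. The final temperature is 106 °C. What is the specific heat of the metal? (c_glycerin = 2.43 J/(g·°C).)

c ≈ 0.999 J/(g·°C)

m_s c (T_s − T_f) = m_glycerin c_glycerin (T_f − T_0):
481×c×(204 − 106) = 241×2.43×(106 − 25.6)
47138 c = 47085  ⇒  c ≈ 0.9989 J/(g·°C)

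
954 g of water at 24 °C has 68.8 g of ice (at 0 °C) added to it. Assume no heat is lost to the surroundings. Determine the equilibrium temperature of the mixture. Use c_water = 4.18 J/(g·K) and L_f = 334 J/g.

T_f ≈ 17.0 °C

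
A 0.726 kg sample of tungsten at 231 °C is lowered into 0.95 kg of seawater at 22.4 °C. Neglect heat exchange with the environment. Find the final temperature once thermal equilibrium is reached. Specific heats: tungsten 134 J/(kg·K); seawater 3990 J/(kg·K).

Conservation of energy gives ΣQ = 0:
0.726×134×(T − 231) + 0.95×3990×(T − 22.4) = 0
97.28(T − 231) + 3790.5(T − 22.4) = 0
(97.28 + 3790.5) T = 97.28×231 + 3790.5×22.4
T = 107380 / 3887.8 = 27.6 °C

T_f ≈ 27.6 °C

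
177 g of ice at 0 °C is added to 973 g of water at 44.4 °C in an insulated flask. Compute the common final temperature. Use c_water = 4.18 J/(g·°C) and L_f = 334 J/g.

T_f ≈ 25.3 °C

Heat gained plus heat lost sum to zero:
melt ice: 177×334 = 59118
  meltwater 0→T: 177×4.18×T = 739.86 T
  water: 4067.1(T − 44.4)
4807 T = 180581 − 59118 = 121463
T ≈ 25.27 °C (positive, so assuming full melt was valid).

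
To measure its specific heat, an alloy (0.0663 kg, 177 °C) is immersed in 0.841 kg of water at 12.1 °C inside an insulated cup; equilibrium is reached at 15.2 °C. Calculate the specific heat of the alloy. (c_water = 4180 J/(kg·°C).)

c ≈ 1020 J/(kg·°C)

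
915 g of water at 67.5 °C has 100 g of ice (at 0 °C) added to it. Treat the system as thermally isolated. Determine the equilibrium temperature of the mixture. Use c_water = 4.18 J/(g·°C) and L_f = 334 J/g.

T_f ≈ 53.0 °C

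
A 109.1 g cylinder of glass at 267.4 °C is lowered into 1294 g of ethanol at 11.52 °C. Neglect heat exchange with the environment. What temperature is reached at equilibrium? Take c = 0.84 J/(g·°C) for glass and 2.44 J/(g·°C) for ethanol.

Setting the total heat transfer to zero:
109.1×0.84×(T − 267.4) + 1294×2.44×(T − 11.52) = 0
3249 T = 60878
T ≈ 18.74 °C

T_f ≈ 18.7 °C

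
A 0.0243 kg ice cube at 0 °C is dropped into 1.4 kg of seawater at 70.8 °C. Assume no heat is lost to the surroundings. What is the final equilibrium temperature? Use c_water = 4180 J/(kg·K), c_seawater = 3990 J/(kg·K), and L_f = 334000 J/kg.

T_f ≈ 68.1 °C

Let T be the final temperature. ΣQ_i = 0:
melt ice: 0.0243·334000 = 8116.2
  meltwater 0→T: 0.0243·4180·T = 101.57 T
  seawater cools: 1.4·3990·(T − 70.8) = 5586(T − 70.8)
5687.6 T = 395489 − 8116.2 = 387373
T ≈ 68.11 °C. Since T > 0 °C, the all-ice-melts assumption holds.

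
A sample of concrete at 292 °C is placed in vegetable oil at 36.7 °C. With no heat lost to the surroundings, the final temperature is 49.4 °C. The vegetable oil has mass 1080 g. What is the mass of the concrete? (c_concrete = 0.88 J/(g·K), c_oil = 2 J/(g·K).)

Let T be the final temperature. ΣQ_i = 0:
m×0.88×(49.4 − 292) + 1080×2×(49.4 − 36.7) = 0
-213.49 m = -27432
m = -27432/-213.49 ≈ 128.5 g

m ≈ 128 g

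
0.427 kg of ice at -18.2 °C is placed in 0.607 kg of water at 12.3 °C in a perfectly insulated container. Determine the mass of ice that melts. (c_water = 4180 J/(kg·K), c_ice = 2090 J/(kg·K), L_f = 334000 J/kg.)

m_melted ≈ 0.0448 kg

Water can give up m c ΔT = 0.607·4180·12.3 = 31208 J before reaching 0 °C.
Of that, 0.427·2090·18.2 = 16242 J goes to bring the ice to 0 °C, leaving 14966 J.
Melting all 0.427 kg of ice would need 0.427·334000 = 142618 J.
14966 J < 142618 J, so only part of the ice melts and the system sits at 0 °C.
m_melted·334000 = 14966  ⇒  m_melted ≈ 0.04481 kg.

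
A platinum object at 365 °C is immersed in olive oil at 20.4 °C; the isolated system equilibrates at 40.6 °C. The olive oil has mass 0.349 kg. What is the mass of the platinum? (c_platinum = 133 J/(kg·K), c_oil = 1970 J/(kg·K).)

Heat gained plus heat lost sum to zero:
m·133·(40.6 − 365) + 0.349·1970·(40.6 − 20.4) = 0
-43145 m = -13888
m = -13888/-43145 ≈ 0.3219 kg

m ≈ 0.322 kg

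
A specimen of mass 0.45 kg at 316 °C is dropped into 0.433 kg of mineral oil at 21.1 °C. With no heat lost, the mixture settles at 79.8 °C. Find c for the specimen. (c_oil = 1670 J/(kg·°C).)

c ≈ 399 J/(kg·°C)

Energy conservation, ΣQ = 0:
0.45×c×(79.8 − 316) + 0.433×1670×(79.8 − 21.1) = 0
-106.29 c = -42447
c = -42447/-106.29 ≈ 399.3 J/(kg·°C)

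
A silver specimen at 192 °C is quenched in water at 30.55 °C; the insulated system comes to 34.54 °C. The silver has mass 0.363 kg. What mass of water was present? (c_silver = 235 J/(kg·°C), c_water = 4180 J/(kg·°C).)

m ≈ 0.805 kg

Heat lost by the silver = heat gained by the water:
0.363·235·(192 − 34.54) = m·4180·(34.54 − 30.55)
16678 m = 13432  ⇒  m ≈ 0.8054 kg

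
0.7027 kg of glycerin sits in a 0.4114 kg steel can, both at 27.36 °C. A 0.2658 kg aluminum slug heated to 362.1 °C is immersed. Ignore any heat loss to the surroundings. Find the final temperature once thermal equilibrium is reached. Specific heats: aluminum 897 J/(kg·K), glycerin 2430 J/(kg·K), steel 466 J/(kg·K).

T_f ≈ 64.7 °C

Taking heat into each body as positive, Σ m c ΔT = 0:
0.2658·897·(T − 362.1) + 0.7027·2430·(T − 27.36) + 0.4114·466·(T − 27.36) = 0
(238.42 + 1707.6 + 191.71) T = 238.42·362.1 + 1707.6·27.36 + 191.71·27.36
T ≈ 64.69 °C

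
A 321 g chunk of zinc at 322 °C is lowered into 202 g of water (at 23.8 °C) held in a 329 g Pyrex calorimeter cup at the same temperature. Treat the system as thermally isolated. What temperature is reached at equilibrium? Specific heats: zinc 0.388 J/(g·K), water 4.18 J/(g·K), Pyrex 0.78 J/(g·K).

T_f ≈ 54.1 °C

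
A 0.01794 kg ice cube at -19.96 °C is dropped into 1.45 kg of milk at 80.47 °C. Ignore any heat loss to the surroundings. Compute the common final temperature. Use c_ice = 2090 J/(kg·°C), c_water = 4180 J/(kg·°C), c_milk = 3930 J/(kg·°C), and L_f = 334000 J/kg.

T_f ≈ 78.3 °C

Energy balance with sensible and latent terms:
ice -19.96→0 °C: 0.01794×2090×19.96 = 748.39; latent heat to melt: 0.01794×334000 = 5992; warm the meltwater: 74.99 T; milk: 5698.5(T − 80.47)
5773.5 T = 458558 − 6740.4 = 451818
T ≈ 78.26 °C (positive, so assuming full melt was valid).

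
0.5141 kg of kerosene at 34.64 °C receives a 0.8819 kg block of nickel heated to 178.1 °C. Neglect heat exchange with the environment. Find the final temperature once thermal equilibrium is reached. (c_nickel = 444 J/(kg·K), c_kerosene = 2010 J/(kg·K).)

T_f ≈ 74.1 °C

Energy conservation, ΣQ = 0:
0.8819×444×(T − 178.1) + 0.5141×2010×(T − 34.64) = 0
391.56(T − 178.1) + 1033.3(T − 34.64) = 0
1424.9 T = 105532
T = 105532/1424.9 ≈ 74.06 °C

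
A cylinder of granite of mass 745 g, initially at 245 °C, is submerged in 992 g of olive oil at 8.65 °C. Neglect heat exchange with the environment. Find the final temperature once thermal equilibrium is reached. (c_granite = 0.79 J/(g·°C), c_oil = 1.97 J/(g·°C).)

Net heat exchanged in the isolated system is zero:
745×0.79×(T − 245) + 992×1.97×(T − 8.65) = 0
2542.8 T = 161099
T = 161099/2542.8 ≈ 63.36 °C

T_f ≈ 63.4 °C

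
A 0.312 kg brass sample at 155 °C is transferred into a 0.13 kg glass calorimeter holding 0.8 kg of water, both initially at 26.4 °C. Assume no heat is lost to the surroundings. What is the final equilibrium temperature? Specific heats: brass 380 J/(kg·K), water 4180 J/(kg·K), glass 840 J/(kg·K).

T_f is the heat-capacity-weighted average of the initial temperatures:
T_f = (118.56·155 + 3344·26.4 + 109.2·26.4) / (118.56 + 3344 + 109.2)
    = 109541 / 3571.8 ≈ 30.67 °C

T_f ≈ 30.7 °C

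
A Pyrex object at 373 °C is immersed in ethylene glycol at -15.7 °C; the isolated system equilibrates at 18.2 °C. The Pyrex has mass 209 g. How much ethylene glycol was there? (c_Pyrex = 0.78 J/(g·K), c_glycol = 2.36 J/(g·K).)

m ≈ 723 g

Net heat exchanged in the isolated system is zero:
209×0.78×(18.2 − 373) + m×2.36×(18.2 − (-15.7)) = 0
80 m = 57839
m = 57839/80 ≈ 723 g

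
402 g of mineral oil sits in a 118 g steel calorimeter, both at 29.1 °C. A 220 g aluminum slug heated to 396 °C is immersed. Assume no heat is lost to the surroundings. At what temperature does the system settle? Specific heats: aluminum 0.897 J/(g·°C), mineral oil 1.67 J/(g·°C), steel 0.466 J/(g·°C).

T_f ≈ 107.5 °C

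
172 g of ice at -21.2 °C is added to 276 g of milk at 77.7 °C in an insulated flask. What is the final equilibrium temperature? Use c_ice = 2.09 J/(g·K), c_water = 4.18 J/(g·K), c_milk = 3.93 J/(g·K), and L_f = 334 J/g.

T_f ≈ 10.7 °C

Let T be the final temperature. ΣQ_i = 0:
ice -21.2→0 °C: 172×2.09×21.2 = 7621; fusion: m_ice L_f = 172×334 = 57448; warm the meltwater: 718.96 T; milk cools: 276×3.93×(T − 77.7) = 1084.7(T − 77.7)
1803.6 T = 84280 − 65069 = 19211
T ≈ 10.65 °C (positive, so assuming full melt was valid).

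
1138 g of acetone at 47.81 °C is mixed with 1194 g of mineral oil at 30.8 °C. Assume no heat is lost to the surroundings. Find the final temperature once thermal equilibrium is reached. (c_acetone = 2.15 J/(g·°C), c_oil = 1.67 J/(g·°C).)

T_f is the heat-capacity-weighted average of the initial temperatures:
T_f = (2446.7*47.81 + 1994*30.8) / (2446.7 + 1994)
    = 178391 / 4440.7 ≈ 40.17 °C

T_f ≈ 40.2 °C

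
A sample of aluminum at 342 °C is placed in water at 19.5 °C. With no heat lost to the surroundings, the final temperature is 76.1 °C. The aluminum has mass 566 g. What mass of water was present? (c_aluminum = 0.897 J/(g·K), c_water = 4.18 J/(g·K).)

m ≈ 571 g

Heat lost by the aluminum = heat gained by the water:
566×0.897×(342 − 76.1) = m×4.18×(76.1 − 19.5)
236.59 m = 134998  ⇒  m ≈ 570.6 g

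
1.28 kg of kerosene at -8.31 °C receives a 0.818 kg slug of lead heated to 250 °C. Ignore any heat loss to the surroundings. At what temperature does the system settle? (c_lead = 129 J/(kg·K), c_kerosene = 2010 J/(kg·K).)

T_f ≈ 1.9 °C

Conservation of energy gives ΣQ = 0:
0.818*129*(T − 250) + 1.28*2010*(T − (-8.31)) = 0
105.52(T − 250) + 2572.8(T − (-8.31)) = 0
(105.52 + 2572.8) T = 105.52*250 + 2572.8*(-8.31)
T = 5000.5 / 2678.3 = 1.87 °C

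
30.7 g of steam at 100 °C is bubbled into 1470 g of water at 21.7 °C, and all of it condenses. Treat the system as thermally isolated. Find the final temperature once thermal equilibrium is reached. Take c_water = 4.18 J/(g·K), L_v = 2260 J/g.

Let T be the final temperature. ΣQ_i = 0:
condense steam: −30.7·2260 = −69382; condensed water 100 °C→T: 128.33(T − 100); original water: 6144.6(T − 21.7)
6272.9 T = 69382 + 12833 + 133338 = 215552
T ≈ 34.36 °C (< 100 °C, so full condensation is consistent).

T_f ≈ 34.4 °C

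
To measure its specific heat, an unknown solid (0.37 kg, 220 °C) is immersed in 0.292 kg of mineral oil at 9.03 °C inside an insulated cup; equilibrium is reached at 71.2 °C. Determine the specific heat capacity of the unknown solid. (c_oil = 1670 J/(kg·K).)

c ≈ 551 J/(kg·K)

Heat lost by the unknown solid = heat gained by the oil:
0.37·c·(220 − 71.2) = 0.292·1670·(71.2 − 9.03)
55.06 c = 30317  ⇒  c ≈ 550.6 J/(kg·K)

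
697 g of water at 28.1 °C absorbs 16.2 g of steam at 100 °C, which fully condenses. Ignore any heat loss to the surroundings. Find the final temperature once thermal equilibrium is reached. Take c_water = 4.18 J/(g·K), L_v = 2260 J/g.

T_f ≈ 42.0 °C

Taking heat into each body as positive, Σ m c ΔT = 0:
steam→water at 100 °C releases m L_v = 16.2·2260 = 36612
  condensate cools 100→T: 16.2·4.18·(T − 100) = 67.72(T − 100)
  original water: 2913.5(T − 28.1)
2981.2 T = 36612 + 6771.6 + 81868 = 125252
T ≈ 42.01 °C — below 100 °C, confirming all the steam condensed.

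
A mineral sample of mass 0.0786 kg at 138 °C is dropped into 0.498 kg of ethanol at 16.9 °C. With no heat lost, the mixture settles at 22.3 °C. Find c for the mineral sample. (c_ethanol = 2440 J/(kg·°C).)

Heat lost by the mineral sample = heat gained by the ethanol:
0.0786·c·(138 − 22.3) = 0.498·2440·(22.3 − 16.9)
9.094 c = 6561.6  ⇒  c ≈ 721.5 J/(kg·°C)

c ≈ 722 J/(kg·°C)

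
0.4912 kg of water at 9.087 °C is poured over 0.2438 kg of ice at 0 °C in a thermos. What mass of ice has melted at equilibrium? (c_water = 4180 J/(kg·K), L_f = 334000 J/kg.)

m_melted ≈ 0.0559 kg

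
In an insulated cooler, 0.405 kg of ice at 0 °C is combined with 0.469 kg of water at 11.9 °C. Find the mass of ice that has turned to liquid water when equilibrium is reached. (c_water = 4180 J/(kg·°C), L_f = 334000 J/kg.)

Cooling the water to 0 °C releases 0.469·4180·11.9 = 23329 J.
Melting all 0.405 kg of ice would need 0.405·334000 = 135270 J.
That's not enough to melt it all — equilibrium is at 0 °C with ice remaining.
Mass melted = 23329/334000 ≈ 0.06985 kg.

m_melted ≈ 0.0698 kg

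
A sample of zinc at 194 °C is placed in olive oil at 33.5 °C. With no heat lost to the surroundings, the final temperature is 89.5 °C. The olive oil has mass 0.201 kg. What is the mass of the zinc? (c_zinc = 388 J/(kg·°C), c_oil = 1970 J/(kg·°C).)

m ≈ 0.547 kg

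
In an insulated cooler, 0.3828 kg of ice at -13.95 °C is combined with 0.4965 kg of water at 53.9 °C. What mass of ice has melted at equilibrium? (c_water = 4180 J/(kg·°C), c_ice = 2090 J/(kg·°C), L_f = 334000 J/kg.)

m_melted ≈ 0.302 kg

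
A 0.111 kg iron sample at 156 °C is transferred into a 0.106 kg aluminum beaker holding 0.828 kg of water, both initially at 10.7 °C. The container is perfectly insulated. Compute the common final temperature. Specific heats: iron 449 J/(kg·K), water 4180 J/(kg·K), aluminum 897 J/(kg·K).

T_f is the heat-capacity-weighted average of the initial temperatures:
T_f = (49.84×156 + 3461×10.7 + 95.08×10.7) / (49.84 + 3461 + 95.08)
    = 45825 / 3606 ≈ 12.71 °C

T_f ≈ 12.7 °C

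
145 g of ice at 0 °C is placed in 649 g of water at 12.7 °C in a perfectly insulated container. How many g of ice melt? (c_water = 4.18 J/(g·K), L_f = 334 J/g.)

Water can give up m c ΔT = 649×4.18×12.7 = 34453 J before reaching 0 °C.
Fully melting the ice requires m_ice L_f = 145×334 = 48430 J.
Since 34453 < 48430 J, not all the ice melts; equilibrium is at 0 °C.
Mass melted = 34453/334 ≈ 103.2 g.

m_melted ≈ 103 g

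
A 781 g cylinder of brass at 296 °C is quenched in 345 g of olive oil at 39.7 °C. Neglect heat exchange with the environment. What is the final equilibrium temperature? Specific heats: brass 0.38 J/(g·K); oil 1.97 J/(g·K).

Heat gained plus heat lost sum to zero:
781·0.38·(T − 296) + 345·1.97·(T − 39.7) = 0
296.78(T − 296) + 679.65(T − 39.7) = 0
(296.78 + 679.65) T = 296.78·296 + 679.65·39.7
T = 114829/976.43 ≈ 117.60 °C

T_f ≈ 117.6 °C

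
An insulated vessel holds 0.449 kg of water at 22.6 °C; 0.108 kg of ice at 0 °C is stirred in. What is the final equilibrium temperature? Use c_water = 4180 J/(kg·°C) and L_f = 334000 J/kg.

T_f ≈ 2.7 °C

Energy conservation, ΣQ = 0:
latent heat to melt: 0.108×334000 = 36072
  warm the meltwater: 451.44 T
  water cools: 0.449×4180×(T − 22.6) = 1876.8(T − 22.6)
2328.3 T = 42416 − 36072 = 6344.1
T ≈ 2.72 °C. Since T > 0 °C, the all-ice-melts assumption holds.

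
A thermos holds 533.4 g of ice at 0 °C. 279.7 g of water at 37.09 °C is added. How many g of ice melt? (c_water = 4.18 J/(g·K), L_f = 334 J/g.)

Cooling the water to 0 °C releases 279.7×4.18×37.09 = 43364 J.
To melt every bit of ice: 533.4×334 = 178156 J.
43364 J < 178156 J, so only part of the ice melts and the system sits at 0 °C.
Mass melted = 43364/334 ≈ 129.8 g.

m_melted ≈ 130 g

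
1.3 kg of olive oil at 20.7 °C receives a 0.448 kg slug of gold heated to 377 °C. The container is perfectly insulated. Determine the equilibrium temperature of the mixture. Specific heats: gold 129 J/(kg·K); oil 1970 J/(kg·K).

Taking heat into each body as positive, Σ m c ΔT = 0:
0.448*129*(T − 377) + 1.3*1970*(T − 20.7) = 0
57.79(T − 377) + 2561(T − 20.7) = 0
(57.79 + 2561) T = 57.79*377 + 2561*20.7
T = 74800/2618.8 ≈ 28.56 °C

T_f ≈ 28.6 °C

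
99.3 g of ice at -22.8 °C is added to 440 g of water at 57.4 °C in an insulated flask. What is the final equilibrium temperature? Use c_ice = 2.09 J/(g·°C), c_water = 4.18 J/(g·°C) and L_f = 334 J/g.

T_f ≈ 30.0 °C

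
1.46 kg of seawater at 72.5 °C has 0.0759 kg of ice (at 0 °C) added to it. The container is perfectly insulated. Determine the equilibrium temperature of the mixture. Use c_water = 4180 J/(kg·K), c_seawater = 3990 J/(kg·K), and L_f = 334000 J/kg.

T_f ≈ 64.6 °C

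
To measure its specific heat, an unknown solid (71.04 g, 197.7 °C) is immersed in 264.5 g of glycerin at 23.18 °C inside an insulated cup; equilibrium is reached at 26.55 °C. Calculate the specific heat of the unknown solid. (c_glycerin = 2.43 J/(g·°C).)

c ≈ 0.178 J/(g·°C)

Energy conservation, ΣQ = 0:
71.04×c×(26.55 − 197.7) + 264.5×2.43×(26.55 − 23.18) = 0
-12158 c = -2166
c = -2166/-12158 ≈ 0.1781 J/(g·°C)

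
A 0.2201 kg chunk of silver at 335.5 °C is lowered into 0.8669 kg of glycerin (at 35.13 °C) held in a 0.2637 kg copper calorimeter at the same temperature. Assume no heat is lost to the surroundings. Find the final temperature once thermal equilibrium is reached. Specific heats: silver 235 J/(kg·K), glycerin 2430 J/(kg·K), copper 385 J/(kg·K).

T_f ≈ 42.0 °C

Setting the total heat transfer to zero:
0.2201·235·(T − 335.5) + 0.8669·2430·(T − 35.13) + 0.2637·385·(T − 35.13) = 0
(51.72 + 2106.6 + 101.52) T = 51.72·335.5 + 2106.6·35.13 + 101.52·35.13
T ≈ 42.00 °C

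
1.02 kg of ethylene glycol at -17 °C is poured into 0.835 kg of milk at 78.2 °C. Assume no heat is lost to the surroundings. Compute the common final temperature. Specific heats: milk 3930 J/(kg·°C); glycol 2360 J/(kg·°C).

T_f ≈ 37.9 °C

Setting the total heat transfer to zero:
0.835*3930*(T − 78.2) + 1.02*2360*(T − (-17)) = 0
3281.5(T − 78.2) + 2407.2(T − (-17)) = 0
5688.8 T = 215695
T = 215695 / 5688.8 = 37.9 °C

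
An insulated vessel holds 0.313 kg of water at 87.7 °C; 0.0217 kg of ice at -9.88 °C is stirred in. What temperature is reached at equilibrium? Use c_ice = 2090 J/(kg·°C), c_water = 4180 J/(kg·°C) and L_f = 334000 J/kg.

T_f ≈ 76.5 °C

Heat gained plus heat lost sum to zero:
ice -9.88→0 °C: 0.0217×2090×9.88 = 448.09
  fusion: m_ice L_f = 0.0217×334000 = 7247.8
  meltwater 0→T: 0.0217×4180×T = 90.71 T
  water: 1308.3(T − 87.7)
1399 T = 114741 − 7695.9 = 107046
T ≈ 76.51 °C — above 0 °C, consistent with complete melting.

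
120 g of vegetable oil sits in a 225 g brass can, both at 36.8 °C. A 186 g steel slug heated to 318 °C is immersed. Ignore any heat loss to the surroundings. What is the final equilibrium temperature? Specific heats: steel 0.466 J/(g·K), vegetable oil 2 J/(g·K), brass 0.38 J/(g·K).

Heat gained plus heat lost sum to zero:
186×0.466×(T − 318) + 120×2×(T − 36.8) + 225×0.38×(T − 36.8) = 0
(86.68 + 240 + 85.5) T = 86.68×318 + 240×36.8 + 85.5×36.8
T ≈ 95.93 °C

T_f ≈ 95.9 °C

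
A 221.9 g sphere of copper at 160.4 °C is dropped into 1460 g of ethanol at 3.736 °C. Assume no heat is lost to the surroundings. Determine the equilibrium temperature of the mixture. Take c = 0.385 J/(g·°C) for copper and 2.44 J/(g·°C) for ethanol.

Energy conservation, ΣQ = 0:
221.9*0.385*(T − 160.4) + 1460*2.44*(T − 3.736) = 0
(85.43 + 3562.4) T = 85.43*160.4 + 3562.4*3.736
T ≈ 7.41 °C

T_f ≈ 7.4 °C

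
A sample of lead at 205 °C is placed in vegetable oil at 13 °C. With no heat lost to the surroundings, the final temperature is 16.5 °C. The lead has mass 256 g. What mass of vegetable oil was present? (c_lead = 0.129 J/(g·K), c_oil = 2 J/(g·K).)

Net heat exchanged in the isolated system is zero:
256×0.129×(16.5 − 205) + m×2×(16.5 − 13) = 0
7 m = 6225
m = 6225/7 ≈ 889.3 g

m ≈ 889 g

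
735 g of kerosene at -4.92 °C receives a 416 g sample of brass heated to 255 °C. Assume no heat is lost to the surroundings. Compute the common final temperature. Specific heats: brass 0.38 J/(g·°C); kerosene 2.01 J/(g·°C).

Conservation of energy gives ΣQ = 0:
416×0.38×(T − 255) + 735×2.01×(T − (-4.92)) = 0
158.08(T − 255) + 1477.3(T − (-4.92)) = 0
(158.08 + 1477.3) T = 158.08×255 + 1477.3×(-4.92)
T ≈ 20.20 °C

T_f ≈ 20.2 °C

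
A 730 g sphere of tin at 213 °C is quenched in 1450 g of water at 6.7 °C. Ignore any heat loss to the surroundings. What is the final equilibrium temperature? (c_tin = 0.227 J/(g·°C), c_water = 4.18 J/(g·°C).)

T_f = Σ m_i c_i T_i / Σ m_i c_i:
T_f = (165.71·213 + 6061·6.7) / (165.71 + 6061)
    = 75905 / 6226.7 ≈ 12.19 °C

T_f ≈ 12.2 °C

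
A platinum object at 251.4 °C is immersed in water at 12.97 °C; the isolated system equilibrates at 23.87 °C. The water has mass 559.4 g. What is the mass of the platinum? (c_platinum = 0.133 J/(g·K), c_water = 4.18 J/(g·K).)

m ≈ 842 g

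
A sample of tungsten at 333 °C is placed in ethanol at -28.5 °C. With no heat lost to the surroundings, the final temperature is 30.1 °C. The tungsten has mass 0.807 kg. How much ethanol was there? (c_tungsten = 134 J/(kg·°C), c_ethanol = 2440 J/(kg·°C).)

m ≈ 0.229 kg

|Q_tungsten| = |Q_ethanol|:
0.807×134×(333 − 30.1) = m×2440×(30.1 − (-28.5))
142984 m = 32755  ⇒  m ≈ 0.2291 kg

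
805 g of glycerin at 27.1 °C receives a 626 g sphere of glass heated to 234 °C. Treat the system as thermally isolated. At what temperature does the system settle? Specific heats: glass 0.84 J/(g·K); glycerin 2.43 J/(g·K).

T_f ≈ 70.9 °C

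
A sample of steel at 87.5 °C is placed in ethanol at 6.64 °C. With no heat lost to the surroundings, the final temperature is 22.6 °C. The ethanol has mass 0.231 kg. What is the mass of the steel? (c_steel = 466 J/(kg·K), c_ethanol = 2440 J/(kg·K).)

m ≈ 0.297 kg

Taking heat into each body as positive, Σ m c ΔT = 0:
m×466×(22.6 − 87.5) + 0.231×2440×(22.6 − 6.64) = 0
-30243 m = -8995.7
m = -8995.7/-30243 ≈ 0.2974 kg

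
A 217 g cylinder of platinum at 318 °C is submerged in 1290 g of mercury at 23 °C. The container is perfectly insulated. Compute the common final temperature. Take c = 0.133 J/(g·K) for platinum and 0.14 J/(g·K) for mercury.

T_f ≈ 63.6 °C

Conservation of energy gives ΣQ = 0:
217·0.133·(T − 318) + 1290·0.14·(T − 23) = 0
28.86(T − 318) + 180.6(T − 23) = 0
(28.86 + 180.6) T = 28.86·318 + 180.6·23
T = 13332/209.46 ≈ 63.65 °C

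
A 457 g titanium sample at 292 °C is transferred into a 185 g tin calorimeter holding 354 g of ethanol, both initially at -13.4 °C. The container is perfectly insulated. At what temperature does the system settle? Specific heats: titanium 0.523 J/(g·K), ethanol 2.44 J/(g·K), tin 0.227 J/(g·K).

Conservation of energy gives ΣQ = 0:
457×0.523×(T − 292) + 354×2.44×(T − (-13.4)) + 185×0.227×(T − (-13.4)) = 0
(239.01 + 863.76 + 42) T = 239.01×292 + 863.76×(-13.4) + 42×(-13.4)
T = 57654 / 1144.8 = 50.4 °C

T_f ≈ 50.4 °C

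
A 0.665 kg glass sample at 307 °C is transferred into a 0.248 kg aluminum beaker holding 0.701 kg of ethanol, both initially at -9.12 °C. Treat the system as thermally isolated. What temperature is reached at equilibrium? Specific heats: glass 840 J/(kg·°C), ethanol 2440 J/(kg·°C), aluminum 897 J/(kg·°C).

T_f ≈ 61.8 °C

Setting the total heat transfer to zero:
0.665*840*(T − 307) + 0.701*2440*(T − (-9.12)) + 0.248*897*(T − (-9.12)) = 0
558.6(T − 307) + 1710.4(T − (-9.12)) + 222.46(T − (-9.12)) = 0
(558.6 + 1710.4 + 222.46) T = 558.6*307 + 1710.4*(-9.12) + 222.46*(-9.12)
T = 153862 / 2491.5 = 61.8 °C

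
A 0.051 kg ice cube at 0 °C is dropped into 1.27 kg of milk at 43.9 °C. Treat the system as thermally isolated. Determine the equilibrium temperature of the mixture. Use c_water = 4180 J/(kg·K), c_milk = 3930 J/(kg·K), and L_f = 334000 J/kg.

T_f ≈ 38.8 °C

Energy conservation, ΣQ = 0:
latent heat to melt: 0.051·334000 = 17034
  warm the meltwater: 213.18 T
  milk: 4991.1(T − 43.9)
5204.3 T = 219109 − 17034 = 202075
T ≈ 38.83 °C — above 0 °C, consistent with complete melting.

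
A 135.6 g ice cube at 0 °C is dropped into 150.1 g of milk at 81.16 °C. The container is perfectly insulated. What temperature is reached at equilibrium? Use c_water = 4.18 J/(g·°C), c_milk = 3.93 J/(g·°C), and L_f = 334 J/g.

T_f ≈ 2.2 °C

Energy balance with sensible and latent terms:
fusion: m_ice L_f = 135.6·334 = 45290; warm the meltwater: 566.81 T; milk: 589.89(T − 81.16)
1156.7 T = 47876 − 45290 = 2585.3
T ≈ 2.24 °C. Since T > 0 °C, the all-ice-melts assumption holds.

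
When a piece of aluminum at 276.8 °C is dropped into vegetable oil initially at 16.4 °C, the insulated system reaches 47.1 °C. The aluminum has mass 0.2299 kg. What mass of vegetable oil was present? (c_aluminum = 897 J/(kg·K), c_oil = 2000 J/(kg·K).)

|Q_aluminum| = |Q_oil|:
0.2299·897·(276.8 − 47.1) = m·2000·(47.1 − 16.4)
61400 m = 47369  ⇒  m ≈ 0.7715 kg

m ≈ 0.771 kg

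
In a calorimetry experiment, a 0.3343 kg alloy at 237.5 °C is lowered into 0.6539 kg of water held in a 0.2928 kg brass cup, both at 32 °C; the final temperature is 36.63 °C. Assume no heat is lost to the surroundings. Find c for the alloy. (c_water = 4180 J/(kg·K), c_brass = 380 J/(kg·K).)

Let T be the final temperature. ΣQ_i = 0:
0.3343·c·(36.63 − 237.5) + 0.6539·4180·(36.63 − 32) + 0.2928·380·(36.63 − 32) = 0
-67.15 c = -13170
c = -13170/-67.15 ≈ 196.1 J/(kg·K)

c ≈ 196 J/(kg·K)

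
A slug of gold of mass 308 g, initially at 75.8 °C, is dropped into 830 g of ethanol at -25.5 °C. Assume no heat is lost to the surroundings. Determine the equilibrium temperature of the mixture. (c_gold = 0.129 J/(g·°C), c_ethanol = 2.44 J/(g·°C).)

T_f = Σ m_i c_i T_i / Σ m_i c_i:
T_f = (39.73×75.8 + 2025.2×(-25.5)) / (39.73 + 2025.2)
    = -48631 / 2064.9 ≈ -23.55 °C

T_f ≈ -23.6 °C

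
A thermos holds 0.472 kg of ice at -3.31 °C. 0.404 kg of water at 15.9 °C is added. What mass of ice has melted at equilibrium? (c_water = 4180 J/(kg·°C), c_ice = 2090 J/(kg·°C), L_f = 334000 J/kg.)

m_melted ≈ 0.0706 kg

Heat available from the water dropping to 0 °C: 0.404×4180×15.9 = 26851 J.
Of that, 0.472×2090×3.31 = 3265.2 J goes to bring the ice to 0 °C, leaving 23585 J.
Fully melting the ice requires m_ice L_f = 0.472×334000 = 157648 J.
23585 J < 157648 J, so only part of the ice melts and the system sits at 0 °C.
m_melted×334000 = 23585  ⇒  m_melted ≈ 0.07061 kg.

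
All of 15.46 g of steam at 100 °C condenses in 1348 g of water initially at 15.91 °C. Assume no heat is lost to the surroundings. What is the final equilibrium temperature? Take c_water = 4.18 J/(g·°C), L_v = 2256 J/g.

Taking heat into each body as positive, Σ m c ΔT = 0:
condense steam: −15.46·2256 = −34878; condensate cools 100→T: 15.46·4.18·(T − 100) = 64.62(T − 100); original water: 5634.6(T − 15.91)
5699.3 T = 34878 + 6462.3 + 89647 = 130987
T ≈ 22.98 °C (< 100 °C, so full condensation is consistent).

T_f ≈ 23.0 °C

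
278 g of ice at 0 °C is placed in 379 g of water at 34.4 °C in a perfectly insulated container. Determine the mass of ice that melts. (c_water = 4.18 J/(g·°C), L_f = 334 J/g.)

m_melted ≈ 163 g

Heat available from the water dropping to 0 °C: 379·4.18·34.4 = 54497 J.
To melt every bit of ice: 278·334 = 92852 J.
54497 J < 92852 J, so only part of the ice melts and the system sits at 0 °C.
m_melted·334 = 54497  ⇒  m_melted ≈ 163.2 g.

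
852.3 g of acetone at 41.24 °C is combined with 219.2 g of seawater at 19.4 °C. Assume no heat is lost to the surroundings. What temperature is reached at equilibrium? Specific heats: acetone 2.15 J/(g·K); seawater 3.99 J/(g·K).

Let T be the final temperature. ΣQ_i = 0:
852.3*2.15*(T − 41.24) + 219.2*3.99*(T − 19.4) = 0
2707.1 T = 92537
T ≈ 34.18 °C

T_f ≈ 34.2 °C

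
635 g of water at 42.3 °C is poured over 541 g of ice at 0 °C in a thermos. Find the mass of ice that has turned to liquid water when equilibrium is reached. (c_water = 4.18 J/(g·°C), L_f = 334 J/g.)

m_melted ≈ 336 g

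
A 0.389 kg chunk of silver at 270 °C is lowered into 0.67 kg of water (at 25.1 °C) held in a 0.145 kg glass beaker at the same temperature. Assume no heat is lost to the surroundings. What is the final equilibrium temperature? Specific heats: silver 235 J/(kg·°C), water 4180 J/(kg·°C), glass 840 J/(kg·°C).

T_f ≈ 32.5 °C

T_f = Σ m_i c_i T_i / Σ m_i c_i:
T_f = (91.42·270 + 2800.6·25.1 + 121.8·25.1) / (91.42 + 2800.6 + 121.8)
    = 98034 / 3013.8 ≈ 32.53 °C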